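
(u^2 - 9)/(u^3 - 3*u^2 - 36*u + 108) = (u + 3)/(u^2 - 36)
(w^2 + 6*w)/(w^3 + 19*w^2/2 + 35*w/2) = 2*(w + 6)/(2*w^2 + 19*w + 35)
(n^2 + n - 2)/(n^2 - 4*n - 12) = (n - 1)/(n - 6)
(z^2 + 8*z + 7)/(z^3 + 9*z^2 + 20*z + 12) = (z + 7)/(z^2 + 8*z + 12)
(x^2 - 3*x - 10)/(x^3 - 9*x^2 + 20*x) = (x + 2)/(x*(x - 4))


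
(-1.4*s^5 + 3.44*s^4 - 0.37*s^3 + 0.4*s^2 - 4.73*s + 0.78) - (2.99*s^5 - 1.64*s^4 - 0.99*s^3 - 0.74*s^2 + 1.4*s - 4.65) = -4.39*s^5 + 5.08*s^4 + 0.62*s^3 + 1.14*s^2 - 6.13*s + 5.43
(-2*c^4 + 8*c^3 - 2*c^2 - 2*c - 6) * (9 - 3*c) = 6*c^5 - 42*c^4 + 78*c^3 - 12*c^2 - 54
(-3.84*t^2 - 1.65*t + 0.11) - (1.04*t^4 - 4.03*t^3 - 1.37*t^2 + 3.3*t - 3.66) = -1.04*t^4 + 4.03*t^3 - 2.47*t^2 - 4.95*t + 3.77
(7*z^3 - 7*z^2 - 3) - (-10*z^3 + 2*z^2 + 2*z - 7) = 17*z^3 - 9*z^2 - 2*z + 4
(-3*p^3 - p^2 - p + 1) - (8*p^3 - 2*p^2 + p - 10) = -11*p^3 + p^2 - 2*p + 11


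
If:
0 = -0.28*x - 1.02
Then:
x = -3.64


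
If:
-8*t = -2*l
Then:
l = 4*t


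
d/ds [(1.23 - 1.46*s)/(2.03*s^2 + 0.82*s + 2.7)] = (2.9638*s^2 - 4.9938*s - 4.9506)/(4.1209*s^4 + 3.3292*s^3 + 11.6344*s^2 + 4.428*s + 7.29)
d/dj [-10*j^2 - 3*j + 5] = -20*j - 3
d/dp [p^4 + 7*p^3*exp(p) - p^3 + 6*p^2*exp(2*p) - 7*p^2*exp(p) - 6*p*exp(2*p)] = 7*p^3*exp(p) + 4*p^3 + 12*p^2*exp(2*p) + 14*p^2*exp(p) - 3*p^2 - 14*p*exp(p) - 6*exp(2*p)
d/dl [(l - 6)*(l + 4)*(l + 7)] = 3*l^2 + 10*l - 38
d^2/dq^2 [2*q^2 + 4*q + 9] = 4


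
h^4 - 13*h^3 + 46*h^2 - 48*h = h*(h - 8)*(h - 3)*(h - 2)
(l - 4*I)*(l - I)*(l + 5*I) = l^3 + 21*l - 20*I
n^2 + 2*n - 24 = (n - 4)*(n + 6)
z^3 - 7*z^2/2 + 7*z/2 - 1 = (z - 2)*(z - 1)*(z - 1/2)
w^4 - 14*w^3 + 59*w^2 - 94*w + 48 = (w - 8)*(w - 3)*(w - 2)*(w - 1)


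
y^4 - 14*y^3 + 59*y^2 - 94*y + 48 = (y - 8)*(y - 3)*(y - 2)*(y - 1)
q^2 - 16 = (q - 4)*(q + 4)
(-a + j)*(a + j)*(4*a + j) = -4*a^3 - a^2*j + 4*a*j^2 + j^3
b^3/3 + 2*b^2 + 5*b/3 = b*(b/3 + 1/3)*(b + 5)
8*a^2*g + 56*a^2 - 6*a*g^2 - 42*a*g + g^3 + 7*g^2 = (-4*a + g)*(-2*a + g)*(g + 7)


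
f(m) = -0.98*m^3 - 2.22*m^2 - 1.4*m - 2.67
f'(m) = -2.94*m^2 - 4.44*m - 1.4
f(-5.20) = 82.38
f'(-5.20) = -57.81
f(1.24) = -9.69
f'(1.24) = -11.43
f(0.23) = -3.12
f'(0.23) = -2.58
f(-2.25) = 0.40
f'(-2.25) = -6.29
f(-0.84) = -2.48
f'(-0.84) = 0.26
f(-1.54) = -2.20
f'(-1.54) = -1.53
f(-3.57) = 18.62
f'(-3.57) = -23.02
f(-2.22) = 0.22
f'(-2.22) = -6.03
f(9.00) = -909.51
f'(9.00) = -279.50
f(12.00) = -2032.59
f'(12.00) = -478.04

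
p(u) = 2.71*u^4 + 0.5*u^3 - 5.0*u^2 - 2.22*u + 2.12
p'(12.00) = 18825.30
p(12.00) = 56314.04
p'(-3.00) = -251.40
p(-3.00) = 169.79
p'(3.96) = 654.86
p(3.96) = 612.39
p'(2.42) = 135.99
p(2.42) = 67.50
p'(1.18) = 5.88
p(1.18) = -1.39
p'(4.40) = 906.21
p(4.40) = 953.88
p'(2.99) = 271.05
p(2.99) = 180.74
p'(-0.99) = -1.37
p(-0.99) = 1.54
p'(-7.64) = -4672.30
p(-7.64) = 8737.26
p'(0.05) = -2.71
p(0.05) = 2.00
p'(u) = 10.84*u^3 + 1.5*u^2 - 10.0*u - 2.22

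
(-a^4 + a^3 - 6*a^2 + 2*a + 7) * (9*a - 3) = -9*a^5 + 12*a^4 - 57*a^3 + 36*a^2 + 57*a - 21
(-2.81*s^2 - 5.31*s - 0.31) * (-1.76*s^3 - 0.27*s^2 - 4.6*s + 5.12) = 4.9456*s^5 + 10.1043*s^4 + 14.9053*s^3 + 10.1225*s^2 - 25.7612*s - 1.5872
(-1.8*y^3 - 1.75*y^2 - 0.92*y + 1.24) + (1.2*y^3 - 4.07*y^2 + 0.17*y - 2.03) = -0.6*y^3 - 5.82*y^2 - 0.75*y - 0.79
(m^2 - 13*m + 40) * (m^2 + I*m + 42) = m^4 - 13*m^3 + I*m^3 + 82*m^2 - 13*I*m^2 - 546*m + 40*I*m + 1680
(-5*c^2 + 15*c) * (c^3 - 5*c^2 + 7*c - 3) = -5*c^5 + 40*c^4 - 110*c^3 + 120*c^2 - 45*c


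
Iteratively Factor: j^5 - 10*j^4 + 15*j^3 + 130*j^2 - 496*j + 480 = (j - 3)*(j^4 - 7*j^3 - 6*j^2 + 112*j - 160) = (j - 4)*(j - 3)*(j^3 - 3*j^2 - 18*j + 40) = (j - 5)*(j - 4)*(j - 3)*(j^2 + 2*j - 8) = (j - 5)*(j - 4)*(j - 3)*(j + 4)*(j - 2)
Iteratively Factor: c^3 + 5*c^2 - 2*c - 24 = (c + 3)*(c^2 + 2*c - 8) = (c - 2)*(c + 3)*(c + 4)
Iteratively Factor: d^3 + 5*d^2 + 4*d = (d)*(d^2 + 5*d + 4) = d*(d + 1)*(d + 4)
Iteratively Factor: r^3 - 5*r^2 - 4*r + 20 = (r + 2)*(r^2 - 7*r + 10) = (r - 5)*(r + 2)*(r - 2)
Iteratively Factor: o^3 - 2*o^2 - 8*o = (o + 2)*(o^2 - 4*o) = (o - 4)*(o + 2)*(o)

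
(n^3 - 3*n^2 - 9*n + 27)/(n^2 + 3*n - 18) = (n^2 - 9)/(n + 6)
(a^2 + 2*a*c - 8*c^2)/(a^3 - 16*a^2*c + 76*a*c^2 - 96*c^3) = (a + 4*c)/(a^2 - 14*a*c + 48*c^2)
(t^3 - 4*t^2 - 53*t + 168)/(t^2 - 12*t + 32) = (t^2 + 4*t - 21)/(t - 4)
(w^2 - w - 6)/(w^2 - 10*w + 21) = (w + 2)/(w - 7)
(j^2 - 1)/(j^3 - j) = 1/j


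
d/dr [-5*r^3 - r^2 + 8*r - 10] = -15*r^2 - 2*r + 8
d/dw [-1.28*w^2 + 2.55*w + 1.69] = 2.55 - 2.56*w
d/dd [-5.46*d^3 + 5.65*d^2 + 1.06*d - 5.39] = -16.38*d^2 + 11.3*d + 1.06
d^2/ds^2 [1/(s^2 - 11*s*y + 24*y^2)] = 2*(-s^2 + 11*s*y - 24*y^2 + (2*s - 11*y)^2)/(s^2 - 11*s*y + 24*y^2)^3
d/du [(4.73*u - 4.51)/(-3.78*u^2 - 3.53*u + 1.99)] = (17.8794*u^2 - 34.0956*u - 6.5076)/(14.2884*u^4 + 26.6868*u^3 - 2.5835*u^2 - 14.0494*u + 3.9601)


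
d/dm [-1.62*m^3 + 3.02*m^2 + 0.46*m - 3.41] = -4.86*m^2 + 6.04*m + 0.46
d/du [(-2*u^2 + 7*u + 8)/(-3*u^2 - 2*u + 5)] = (25*u^2 + 28*u + 51)/(9*u^4 + 12*u^3 - 26*u^2 - 20*u + 25)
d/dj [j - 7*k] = 1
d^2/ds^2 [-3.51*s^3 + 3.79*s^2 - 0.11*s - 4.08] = 7.58 - 21.06*s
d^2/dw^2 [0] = 0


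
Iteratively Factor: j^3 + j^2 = (j)*(j^2 + j) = j^2*(j + 1)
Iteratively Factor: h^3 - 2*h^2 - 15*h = (h + 3)*(h^2 - 5*h) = h*(h + 3)*(h - 5)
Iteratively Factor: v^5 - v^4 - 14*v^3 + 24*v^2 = (v - 3)*(v^4 + 2*v^3 - 8*v^2) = (v - 3)*(v + 4)*(v^3 - 2*v^2) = (v - 3)*(v - 2)*(v + 4)*(v^2) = v*(v - 3)*(v - 2)*(v + 4)*(v)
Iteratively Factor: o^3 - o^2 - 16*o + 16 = (o + 4)*(o^2 - 5*o + 4) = (o - 1)*(o + 4)*(o - 4)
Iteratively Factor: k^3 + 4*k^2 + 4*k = (k + 2)*(k^2 + 2*k) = k*(k + 2)*(k + 2)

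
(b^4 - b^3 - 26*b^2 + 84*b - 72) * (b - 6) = b^5 - 7*b^4 - 20*b^3 + 240*b^2 - 576*b + 432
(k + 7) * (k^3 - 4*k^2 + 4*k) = k^4 + 3*k^3 - 24*k^2 + 28*k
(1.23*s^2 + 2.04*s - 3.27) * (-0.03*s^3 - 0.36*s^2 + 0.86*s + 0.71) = -0.0369*s^5 - 0.504*s^4 + 0.4215*s^3 + 3.8049*s^2 - 1.3638*s - 2.3217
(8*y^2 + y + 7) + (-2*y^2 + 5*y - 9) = 6*y^2 + 6*y - 2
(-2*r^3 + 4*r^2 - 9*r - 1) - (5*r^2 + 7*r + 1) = -2*r^3 - r^2 - 16*r - 2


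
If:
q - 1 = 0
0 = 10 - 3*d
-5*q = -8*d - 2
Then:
No Solution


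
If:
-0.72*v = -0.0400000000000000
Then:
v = 0.06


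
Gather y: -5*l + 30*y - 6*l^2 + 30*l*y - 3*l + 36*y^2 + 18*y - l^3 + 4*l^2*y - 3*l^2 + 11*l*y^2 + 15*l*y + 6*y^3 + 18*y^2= -l^3 - 9*l^2 - 8*l + 6*y^3 + y^2*(11*l + 54) + y*(4*l^2 + 45*l + 48)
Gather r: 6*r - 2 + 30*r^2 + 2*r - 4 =30*r^2 + 8*r - 6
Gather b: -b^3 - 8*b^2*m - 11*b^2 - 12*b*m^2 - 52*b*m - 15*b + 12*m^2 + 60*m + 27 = -b^3 + b^2*(-8*m - 11) + b*(-12*m^2 - 52*m - 15) + 12*m^2 + 60*m + 27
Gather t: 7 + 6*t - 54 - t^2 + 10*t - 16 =-t^2 + 16*t - 63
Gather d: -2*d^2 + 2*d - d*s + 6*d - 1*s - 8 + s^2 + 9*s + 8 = -2*d^2 + d*(8 - s) + s^2 + 8*s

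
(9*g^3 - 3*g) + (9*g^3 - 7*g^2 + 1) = 18*g^3 - 7*g^2 - 3*g + 1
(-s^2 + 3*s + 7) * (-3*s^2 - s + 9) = 3*s^4 - 8*s^3 - 33*s^2 + 20*s + 63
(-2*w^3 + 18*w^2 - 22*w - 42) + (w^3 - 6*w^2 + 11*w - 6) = -w^3 + 12*w^2 - 11*w - 48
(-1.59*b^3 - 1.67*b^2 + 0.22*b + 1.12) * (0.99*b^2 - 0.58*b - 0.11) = -1.5741*b^5 - 0.7311*b^4 + 1.3613*b^3 + 1.1649*b^2 - 0.6738*b - 0.1232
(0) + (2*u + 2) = 2*u + 2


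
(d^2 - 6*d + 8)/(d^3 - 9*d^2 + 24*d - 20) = (d - 4)/(d^2 - 7*d + 10)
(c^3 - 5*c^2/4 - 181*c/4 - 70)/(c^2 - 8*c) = c + 27/4 + 35/(4*c)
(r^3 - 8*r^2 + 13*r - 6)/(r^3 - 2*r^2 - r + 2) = (r^2 - 7*r + 6)/(r^2 - r - 2)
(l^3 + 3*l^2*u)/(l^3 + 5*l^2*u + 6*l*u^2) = l/(l + 2*u)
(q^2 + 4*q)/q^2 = (q + 4)/q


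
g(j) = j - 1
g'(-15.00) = 1.00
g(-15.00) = -16.00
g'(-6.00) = 1.00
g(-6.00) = -7.00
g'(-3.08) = 1.00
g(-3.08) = -4.08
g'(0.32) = 1.00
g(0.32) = -0.68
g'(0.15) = 1.00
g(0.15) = -0.85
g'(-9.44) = 1.00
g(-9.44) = -10.44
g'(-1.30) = 1.00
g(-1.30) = -2.30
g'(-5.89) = 1.00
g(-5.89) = -6.89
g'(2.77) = 1.00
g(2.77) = 1.77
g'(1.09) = 1.00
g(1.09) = 0.09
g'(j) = 1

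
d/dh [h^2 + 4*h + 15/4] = 2*h + 4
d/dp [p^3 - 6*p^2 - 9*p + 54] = 3*p^2 - 12*p - 9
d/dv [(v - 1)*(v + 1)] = 2*v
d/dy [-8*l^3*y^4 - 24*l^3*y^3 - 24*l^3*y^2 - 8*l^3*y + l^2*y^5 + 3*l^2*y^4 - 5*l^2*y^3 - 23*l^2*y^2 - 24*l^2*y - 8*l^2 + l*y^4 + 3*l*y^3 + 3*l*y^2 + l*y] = l*(-32*l^2*y^3 - 72*l^2*y^2 - 48*l^2*y - 8*l^2 + 5*l*y^4 + 12*l*y^3 - 15*l*y^2 - 46*l*y - 24*l + 4*y^3 + 9*y^2 + 6*y + 1)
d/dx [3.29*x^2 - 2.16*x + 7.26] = 6.58*x - 2.16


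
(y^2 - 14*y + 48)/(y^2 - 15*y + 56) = (y - 6)/(y - 7)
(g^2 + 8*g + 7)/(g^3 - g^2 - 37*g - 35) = (g + 7)/(g^2 - 2*g - 35)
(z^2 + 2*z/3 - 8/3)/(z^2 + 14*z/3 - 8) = (z + 2)/(z + 6)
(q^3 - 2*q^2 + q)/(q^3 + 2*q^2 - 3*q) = (q - 1)/(q + 3)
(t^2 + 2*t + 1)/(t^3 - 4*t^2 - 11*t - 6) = 1/(t - 6)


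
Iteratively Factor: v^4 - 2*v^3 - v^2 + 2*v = (v)*(v^3 - 2*v^2 - v + 2) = v*(v + 1)*(v^2 - 3*v + 2) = v*(v - 1)*(v + 1)*(v - 2)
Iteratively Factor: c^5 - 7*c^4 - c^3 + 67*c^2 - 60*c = (c - 5)*(c^4 - 2*c^3 - 11*c^2 + 12*c) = c*(c - 5)*(c^3 - 2*c^2 - 11*c + 12) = c*(c - 5)*(c - 1)*(c^2 - c - 12) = c*(c - 5)*(c - 4)*(c - 1)*(c + 3)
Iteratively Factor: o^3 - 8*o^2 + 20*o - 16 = (o - 2)*(o^2 - 6*o + 8) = (o - 2)^2*(o - 4)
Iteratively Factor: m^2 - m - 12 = (m + 3)*(m - 4)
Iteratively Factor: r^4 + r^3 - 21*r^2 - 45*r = (r + 3)*(r^3 - 2*r^2 - 15*r) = r*(r + 3)*(r^2 - 2*r - 15) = r*(r + 3)^2*(r - 5)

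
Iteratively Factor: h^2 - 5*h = (h)*(h - 5)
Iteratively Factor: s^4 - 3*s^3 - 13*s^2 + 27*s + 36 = (s + 1)*(s^3 - 4*s^2 - 9*s + 36) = (s - 3)*(s + 1)*(s^2 - s - 12) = (s - 3)*(s + 1)*(s + 3)*(s - 4)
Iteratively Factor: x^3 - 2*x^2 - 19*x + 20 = (x - 5)*(x^2 + 3*x - 4) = (x - 5)*(x + 4)*(x - 1)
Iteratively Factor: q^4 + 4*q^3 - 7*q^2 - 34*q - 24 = (q + 4)*(q^3 - 7*q - 6) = (q - 3)*(q + 4)*(q^2 + 3*q + 2) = (q - 3)*(q + 1)*(q + 4)*(q + 2)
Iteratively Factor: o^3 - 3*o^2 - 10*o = (o + 2)*(o^2 - 5*o) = o*(o + 2)*(o - 5)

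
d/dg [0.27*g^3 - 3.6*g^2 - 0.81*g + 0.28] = 0.81*g^2 - 7.2*g - 0.81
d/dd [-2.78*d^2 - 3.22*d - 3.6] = -5.56*d - 3.22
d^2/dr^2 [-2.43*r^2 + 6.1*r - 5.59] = -4.86000000000000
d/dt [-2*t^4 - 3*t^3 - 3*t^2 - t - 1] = -8*t^3 - 9*t^2 - 6*t - 1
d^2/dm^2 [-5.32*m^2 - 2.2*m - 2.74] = -10.6400000000000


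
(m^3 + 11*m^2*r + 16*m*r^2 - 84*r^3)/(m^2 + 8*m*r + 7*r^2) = (m^2 + 4*m*r - 12*r^2)/(m + r)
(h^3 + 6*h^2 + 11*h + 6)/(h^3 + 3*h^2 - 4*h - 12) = (h + 1)/(h - 2)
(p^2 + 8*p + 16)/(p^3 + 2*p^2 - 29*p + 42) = (p^2 + 8*p + 16)/(p^3 + 2*p^2 - 29*p + 42)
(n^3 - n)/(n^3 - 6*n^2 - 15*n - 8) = n*(n - 1)/(n^2 - 7*n - 8)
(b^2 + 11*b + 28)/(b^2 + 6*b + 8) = (b + 7)/(b + 2)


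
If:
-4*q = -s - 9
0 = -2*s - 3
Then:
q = 15/8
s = -3/2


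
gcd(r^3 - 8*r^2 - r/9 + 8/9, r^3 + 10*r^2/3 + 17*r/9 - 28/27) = r - 1/3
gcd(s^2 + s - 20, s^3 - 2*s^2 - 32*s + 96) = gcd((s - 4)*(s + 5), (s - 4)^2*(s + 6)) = s - 4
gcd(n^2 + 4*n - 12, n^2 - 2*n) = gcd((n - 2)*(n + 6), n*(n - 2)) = n - 2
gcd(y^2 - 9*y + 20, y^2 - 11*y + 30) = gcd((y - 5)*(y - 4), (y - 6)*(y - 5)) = y - 5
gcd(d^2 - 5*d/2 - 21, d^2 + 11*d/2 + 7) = d + 7/2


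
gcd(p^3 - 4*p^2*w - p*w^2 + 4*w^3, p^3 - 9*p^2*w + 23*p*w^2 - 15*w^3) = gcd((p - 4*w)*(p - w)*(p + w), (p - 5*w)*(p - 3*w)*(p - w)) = p - w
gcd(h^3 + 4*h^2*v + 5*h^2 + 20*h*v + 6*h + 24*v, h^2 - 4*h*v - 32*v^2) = h + 4*v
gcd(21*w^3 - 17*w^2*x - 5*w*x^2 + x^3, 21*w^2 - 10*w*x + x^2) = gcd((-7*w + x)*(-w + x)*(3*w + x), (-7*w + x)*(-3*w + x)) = -7*w + x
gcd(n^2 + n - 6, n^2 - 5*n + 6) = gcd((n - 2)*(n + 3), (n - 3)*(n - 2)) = n - 2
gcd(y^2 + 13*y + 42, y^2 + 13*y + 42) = y^2 + 13*y + 42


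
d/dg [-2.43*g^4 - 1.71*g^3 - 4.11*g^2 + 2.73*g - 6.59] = -9.72*g^3 - 5.13*g^2 - 8.22*g + 2.73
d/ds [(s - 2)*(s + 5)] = 2*s + 3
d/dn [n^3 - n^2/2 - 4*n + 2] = 3*n^2 - n - 4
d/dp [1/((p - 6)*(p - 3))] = (9 - 2*p)/(p^4 - 18*p^3 + 117*p^2 - 324*p + 324)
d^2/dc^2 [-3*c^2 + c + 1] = -6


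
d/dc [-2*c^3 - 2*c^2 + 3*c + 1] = -6*c^2 - 4*c + 3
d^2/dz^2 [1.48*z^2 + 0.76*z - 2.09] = 2.96000000000000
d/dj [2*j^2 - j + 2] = 4*j - 1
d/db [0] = 0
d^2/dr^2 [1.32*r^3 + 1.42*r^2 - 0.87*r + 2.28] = 7.92*r + 2.84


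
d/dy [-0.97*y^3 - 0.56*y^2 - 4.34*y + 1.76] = -2.91*y^2 - 1.12*y - 4.34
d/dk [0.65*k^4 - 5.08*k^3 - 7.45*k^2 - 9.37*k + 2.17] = 2.6*k^3 - 15.24*k^2 - 14.9*k - 9.37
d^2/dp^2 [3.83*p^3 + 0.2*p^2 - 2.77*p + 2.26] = 22.98*p + 0.4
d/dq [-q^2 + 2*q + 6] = 2 - 2*q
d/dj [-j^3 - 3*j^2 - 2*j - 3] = -3*j^2 - 6*j - 2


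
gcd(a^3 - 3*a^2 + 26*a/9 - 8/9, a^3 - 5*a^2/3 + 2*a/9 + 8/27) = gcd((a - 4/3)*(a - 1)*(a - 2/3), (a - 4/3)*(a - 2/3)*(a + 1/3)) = a^2 - 2*a + 8/9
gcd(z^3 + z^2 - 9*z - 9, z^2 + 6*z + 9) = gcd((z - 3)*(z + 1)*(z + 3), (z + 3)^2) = z + 3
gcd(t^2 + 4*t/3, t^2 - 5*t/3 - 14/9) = 1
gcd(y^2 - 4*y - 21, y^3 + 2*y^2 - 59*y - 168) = y + 3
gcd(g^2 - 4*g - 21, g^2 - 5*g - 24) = g + 3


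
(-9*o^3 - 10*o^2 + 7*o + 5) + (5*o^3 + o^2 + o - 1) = -4*o^3 - 9*o^2 + 8*o + 4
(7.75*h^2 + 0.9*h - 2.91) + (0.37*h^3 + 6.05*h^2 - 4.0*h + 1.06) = 0.37*h^3 + 13.8*h^2 - 3.1*h - 1.85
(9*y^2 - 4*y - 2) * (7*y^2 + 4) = 63*y^4 - 28*y^3 + 22*y^2 - 16*y - 8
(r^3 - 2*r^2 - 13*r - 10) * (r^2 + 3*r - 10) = r^5 + r^4 - 29*r^3 - 29*r^2 + 100*r + 100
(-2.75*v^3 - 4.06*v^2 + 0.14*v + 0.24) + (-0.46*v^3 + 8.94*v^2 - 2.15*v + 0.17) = -3.21*v^3 + 4.88*v^2 - 2.01*v + 0.41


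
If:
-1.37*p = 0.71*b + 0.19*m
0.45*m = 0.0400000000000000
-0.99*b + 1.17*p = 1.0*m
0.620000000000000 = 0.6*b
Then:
No Solution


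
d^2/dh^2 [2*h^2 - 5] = 4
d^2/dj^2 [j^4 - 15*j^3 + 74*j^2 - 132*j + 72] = 12*j^2 - 90*j + 148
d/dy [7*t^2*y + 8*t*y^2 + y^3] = 7*t^2 + 16*t*y + 3*y^2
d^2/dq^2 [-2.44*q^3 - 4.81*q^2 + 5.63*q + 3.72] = -14.64*q - 9.62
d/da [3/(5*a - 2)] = -15/(5*a - 2)^2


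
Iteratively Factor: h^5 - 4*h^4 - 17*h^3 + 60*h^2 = (h - 5)*(h^4 + h^3 - 12*h^2) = (h - 5)*(h - 3)*(h^3 + 4*h^2) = h*(h - 5)*(h - 3)*(h^2 + 4*h) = h^2*(h - 5)*(h - 3)*(h + 4)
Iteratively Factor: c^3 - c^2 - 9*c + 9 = (c - 1)*(c^2 - 9) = (c - 1)*(c + 3)*(c - 3)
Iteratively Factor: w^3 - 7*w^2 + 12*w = (w - 3)*(w^2 - 4*w) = w*(w - 3)*(w - 4)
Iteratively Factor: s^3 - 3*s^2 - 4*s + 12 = (s - 2)*(s^2 - s - 6) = (s - 2)*(s + 2)*(s - 3)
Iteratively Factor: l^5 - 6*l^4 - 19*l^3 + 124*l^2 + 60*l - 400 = (l - 5)*(l^4 - l^3 - 24*l^2 + 4*l + 80) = (l - 5)*(l + 2)*(l^3 - 3*l^2 - 18*l + 40) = (l - 5)*(l - 2)*(l + 2)*(l^2 - l - 20) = (l - 5)*(l - 2)*(l + 2)*(l + 4)*(l - 5)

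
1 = 1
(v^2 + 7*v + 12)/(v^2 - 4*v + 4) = (v^2 + 7*v + 12)/(v^2 - 4*v + 4)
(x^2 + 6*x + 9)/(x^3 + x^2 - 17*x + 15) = (x^2 + 6*x + 9)/(x^3 + x^2 - 17*x + 15)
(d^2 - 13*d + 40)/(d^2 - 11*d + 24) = (d - 5)/(d - 3)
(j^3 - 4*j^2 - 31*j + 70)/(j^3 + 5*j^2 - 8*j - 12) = (j^2 - 2*j - 35)/(j^2 + 7*j + 6)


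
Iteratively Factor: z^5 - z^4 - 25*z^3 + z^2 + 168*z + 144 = (z + 1)*(z^4 - 2*z^3 - 23*z^2 + 24*z + 144) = (z - 4)*(z + 1)*(z^3 + 2*z^2 - 15*z - 36) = (z - 4)^2*(z + 1)*(z^2 + 6*z + 9) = (z - 4)^2*(z + 1)*(z + 3)*(z + 3)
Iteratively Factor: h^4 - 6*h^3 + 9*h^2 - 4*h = (h)*(h^3 - 6*h^2 + 9*h - 4) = h*(h - 4)*(h^2 - 2*h + 1) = h*(h - 4)*(h - 1)*(h - 1)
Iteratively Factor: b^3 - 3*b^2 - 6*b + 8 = (b - 4)*(b^2 + b - 2) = (b - 4)*(b - 1)*(b + 2)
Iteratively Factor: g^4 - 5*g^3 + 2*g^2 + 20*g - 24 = (g + 2)*(g^3 - 7*g^2 + 16*g - 12) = (g - 2)*(g + 2)*(g^2 - 5*g + 6) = (g - 3)*(g - 2)*(g + 2)*(g - 2)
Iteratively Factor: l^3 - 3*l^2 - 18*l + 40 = (l + 4)*(l^2 - 7*l + 10) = (l - 5)*(l + 4)*(l - 2)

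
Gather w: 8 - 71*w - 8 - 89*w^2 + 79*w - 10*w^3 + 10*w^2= -10*w^3 - 79*w^2 + 8*w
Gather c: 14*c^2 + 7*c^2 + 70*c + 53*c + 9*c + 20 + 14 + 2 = 21*c^2 + 132*c + 36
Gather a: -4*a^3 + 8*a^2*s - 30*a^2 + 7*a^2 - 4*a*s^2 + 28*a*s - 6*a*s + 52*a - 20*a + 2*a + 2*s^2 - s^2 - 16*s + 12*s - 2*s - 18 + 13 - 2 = -4*a^3 + a^2*(8*s - 23) + a*(-4*s^2 + 22*s + 34) + s^2 - 6*s - 7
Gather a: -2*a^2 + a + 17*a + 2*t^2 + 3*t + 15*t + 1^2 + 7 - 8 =-2*a^2 + 18*a + 2*t^2 + 18*t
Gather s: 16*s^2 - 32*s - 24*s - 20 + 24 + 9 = 16*s^2 - 56*s + 13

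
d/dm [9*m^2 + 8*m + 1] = 18*m + 8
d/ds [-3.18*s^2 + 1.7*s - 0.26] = 1.7 - 6.36*s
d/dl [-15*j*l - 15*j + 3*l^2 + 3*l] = -15*j + 6*l + 3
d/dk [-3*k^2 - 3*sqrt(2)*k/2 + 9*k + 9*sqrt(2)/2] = -6*k - 3*sqrt(2)/2 + 9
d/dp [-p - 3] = -1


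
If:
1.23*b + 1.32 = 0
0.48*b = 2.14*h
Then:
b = -1.07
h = -0.24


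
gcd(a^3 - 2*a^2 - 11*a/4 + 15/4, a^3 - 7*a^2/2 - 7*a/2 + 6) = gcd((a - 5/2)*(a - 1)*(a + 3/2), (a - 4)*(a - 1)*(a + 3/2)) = a^2 + a/2 - 3/2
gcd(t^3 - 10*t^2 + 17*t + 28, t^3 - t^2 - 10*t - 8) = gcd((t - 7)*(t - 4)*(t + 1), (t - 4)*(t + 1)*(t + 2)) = t^2 - 3*t - 4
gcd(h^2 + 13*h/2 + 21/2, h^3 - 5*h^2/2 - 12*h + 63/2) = h + 7/2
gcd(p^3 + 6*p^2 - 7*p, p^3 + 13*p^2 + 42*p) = p^2 + 7*p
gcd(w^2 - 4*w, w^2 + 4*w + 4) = 1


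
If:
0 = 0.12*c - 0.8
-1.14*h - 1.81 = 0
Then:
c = 6.67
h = -1.59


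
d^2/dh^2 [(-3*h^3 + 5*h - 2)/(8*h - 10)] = (-48*h^3 + 180*h^2 - 225*h + 68)/(64*h^3 - 240*h^2 + 300*h - 125)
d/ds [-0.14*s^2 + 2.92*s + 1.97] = 2.92 - 0.28*s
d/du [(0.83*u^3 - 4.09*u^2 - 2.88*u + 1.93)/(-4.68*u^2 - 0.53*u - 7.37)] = (-3.8844*u^4 - 0.879799999999996*u^3 - 29.662*u^2 + 78.3514*u + 22.2485)/(21.9024*u^4 + 4.9608*u^3 + 69.2641*u^2 + 7.8122*u + 54.3169)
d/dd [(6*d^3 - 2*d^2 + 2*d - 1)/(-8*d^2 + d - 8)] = (-48*d^4 + 12*d^3 - 130*d^2 + 16*d - 15)/(64*d^4 - 16*d^3 + 129*d^2 - 16*d + 64)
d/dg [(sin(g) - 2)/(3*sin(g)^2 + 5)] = (-3*sin(g)^2 + 12*sin(g) + 5)*cos(g)/(3*sin(g)^2 + 5)^2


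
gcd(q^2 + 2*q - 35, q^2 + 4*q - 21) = q + 7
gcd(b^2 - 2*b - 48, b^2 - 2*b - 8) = 1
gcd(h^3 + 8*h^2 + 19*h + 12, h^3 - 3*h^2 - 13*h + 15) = h + 3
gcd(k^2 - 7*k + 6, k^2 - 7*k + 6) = k^2 - 7*k + 6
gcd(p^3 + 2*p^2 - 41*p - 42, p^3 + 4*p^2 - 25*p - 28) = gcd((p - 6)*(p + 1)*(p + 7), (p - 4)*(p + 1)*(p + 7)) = p^2 + 8*p + 7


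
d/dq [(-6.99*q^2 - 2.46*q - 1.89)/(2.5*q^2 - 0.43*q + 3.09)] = (9.1557*q^2 - 33.7482*q - 8.4141)/(6.25*q^4 - 2.15*q^3 + 15.6349*q^2 - 2.6574*q + 9.5481)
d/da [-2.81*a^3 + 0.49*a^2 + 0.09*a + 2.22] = -8.43*a^2 + 0.98*a + 0.09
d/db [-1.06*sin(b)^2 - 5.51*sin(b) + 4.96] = -(2.12*sin(b) + 5.51)*cos(b)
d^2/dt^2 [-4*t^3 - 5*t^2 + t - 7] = -24*t - 10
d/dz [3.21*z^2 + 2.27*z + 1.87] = 6.42*z + 2.27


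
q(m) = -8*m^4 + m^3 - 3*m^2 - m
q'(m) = -32*m^3 + 3*m^2 - 6*m - 1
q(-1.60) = -62.60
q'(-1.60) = 147.35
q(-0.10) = 0.07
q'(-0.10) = -0.34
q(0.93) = -8.70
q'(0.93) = -29.72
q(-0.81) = -5.13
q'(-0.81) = 22.83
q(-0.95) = -9.13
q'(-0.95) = 34.84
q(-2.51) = -349.73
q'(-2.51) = 538.98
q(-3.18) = -877.40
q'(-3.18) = 1077.46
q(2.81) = -503.10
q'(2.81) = -704.19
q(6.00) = -10266.00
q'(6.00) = -6841.00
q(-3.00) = -699.00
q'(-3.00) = 908.00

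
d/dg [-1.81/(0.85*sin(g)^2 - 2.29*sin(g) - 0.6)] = (3.077*sin(g) - 4.1449)*cos(g)/(-0.85*sin(g)^2 + 2.29*sin(g) + 0.6)^2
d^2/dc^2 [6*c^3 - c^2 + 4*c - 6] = 36*c - 2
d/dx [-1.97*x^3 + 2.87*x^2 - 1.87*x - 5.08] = -5.91*x^2 + 5.74*x - 1.87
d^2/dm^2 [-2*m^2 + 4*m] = -4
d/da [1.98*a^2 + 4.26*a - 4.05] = 3.96*a + 4.26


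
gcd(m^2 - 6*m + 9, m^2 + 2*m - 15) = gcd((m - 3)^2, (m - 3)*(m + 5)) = m - 3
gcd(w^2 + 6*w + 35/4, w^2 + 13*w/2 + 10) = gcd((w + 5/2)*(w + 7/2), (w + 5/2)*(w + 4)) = w + 5/2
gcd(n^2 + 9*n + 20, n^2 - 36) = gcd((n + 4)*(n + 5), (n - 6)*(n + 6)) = 1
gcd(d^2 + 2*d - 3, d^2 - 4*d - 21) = d + 3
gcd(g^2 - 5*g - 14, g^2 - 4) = g + 2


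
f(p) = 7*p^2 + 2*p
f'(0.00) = 2.00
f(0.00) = 0.00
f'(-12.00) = -166.00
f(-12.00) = 984.00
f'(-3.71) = -49.94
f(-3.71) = 88.93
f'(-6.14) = -83.96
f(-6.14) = 251.62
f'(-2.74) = -36.36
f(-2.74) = 47.07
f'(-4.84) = -65.76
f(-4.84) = 154.30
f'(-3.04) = -40.56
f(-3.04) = 58.61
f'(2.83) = 41.62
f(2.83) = 61.72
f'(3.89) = 56.46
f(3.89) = 113.70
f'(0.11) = 3.54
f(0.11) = 0.30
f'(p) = 14*p + 2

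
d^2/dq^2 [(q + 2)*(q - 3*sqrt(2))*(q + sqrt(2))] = 6*q - 4*sqrt(2) + 4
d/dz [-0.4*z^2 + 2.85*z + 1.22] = 2.85 - 0.8*z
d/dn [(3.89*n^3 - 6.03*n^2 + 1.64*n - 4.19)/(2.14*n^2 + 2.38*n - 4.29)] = (8.3246*n^4 + 18.5164*n^3 - 67.9253*n^2 + 69.6706*n + 2.9366)/(4.5796*n^4 + 10.1864*n^3 - 12.6968*n^2 - 20.4204*n + 18.4041)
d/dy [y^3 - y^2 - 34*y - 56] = 3*y^2 - 2*y - 34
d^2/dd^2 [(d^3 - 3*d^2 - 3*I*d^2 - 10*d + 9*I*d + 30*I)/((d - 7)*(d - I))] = (d^3*(40 - 16*I) + d^2*(-84 + 12*I) + d*(264 - 840*I) - 868 + 2068*I)/(d^6 + d^5*(-21 - 3*I) + d^4*(144 + 63*I) + d^3*(-280 - 440*I) + d^2*(-441 + 1008*I) + d*(1029 + 147*I) - 343*I)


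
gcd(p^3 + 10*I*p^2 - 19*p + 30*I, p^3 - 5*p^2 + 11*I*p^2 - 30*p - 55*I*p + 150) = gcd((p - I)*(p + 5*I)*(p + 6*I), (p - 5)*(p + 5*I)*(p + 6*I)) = p^2 + 11*I*p - 30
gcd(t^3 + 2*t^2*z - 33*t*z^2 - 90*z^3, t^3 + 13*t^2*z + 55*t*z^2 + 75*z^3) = t^2 + 8*t*z + 15*z^2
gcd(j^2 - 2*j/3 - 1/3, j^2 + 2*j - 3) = j - 1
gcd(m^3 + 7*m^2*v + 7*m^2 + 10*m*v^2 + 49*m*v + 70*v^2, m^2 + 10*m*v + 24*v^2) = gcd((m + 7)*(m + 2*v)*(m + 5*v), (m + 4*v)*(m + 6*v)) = 1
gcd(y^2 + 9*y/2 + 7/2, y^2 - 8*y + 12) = 1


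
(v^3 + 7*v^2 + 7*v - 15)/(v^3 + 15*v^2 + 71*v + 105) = (v - 1)/(v + 7)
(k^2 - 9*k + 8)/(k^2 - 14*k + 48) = (k - 1)/(k - 6)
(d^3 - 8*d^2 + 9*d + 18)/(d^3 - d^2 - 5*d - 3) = (d - 6)/(d + 1)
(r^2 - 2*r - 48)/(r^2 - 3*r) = (r^2 - 2*r - 48)/(r*(r - 3))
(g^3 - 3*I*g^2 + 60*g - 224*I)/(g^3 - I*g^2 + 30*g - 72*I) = (g^2 + I*g + 56)/(g^2 + 3*I*g + 18)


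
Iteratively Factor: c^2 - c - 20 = (c + 4)*(c - 5)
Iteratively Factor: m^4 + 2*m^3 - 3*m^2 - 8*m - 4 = (m - 2)*(m^3 + 4*m^2 + 5*m + 2) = (m - 2)*(m + 2)*(m^2 + 2*m + 1) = (m - 2)*(m + 1)*(m + 2)*(m + 1)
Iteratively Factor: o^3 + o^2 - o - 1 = (o - 1)*(o^2 + 2*o + 1) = (o - 1)*(o + 1)*(o + 1)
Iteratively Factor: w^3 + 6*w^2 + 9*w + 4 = (w + 1)*(w^2 + 5*w + 4) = (w + 1)*(w + 4)*(w + 1)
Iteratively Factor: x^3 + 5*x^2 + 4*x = (x + 4)*(x^2 + x) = (x + 1)*(x + 4)*(x)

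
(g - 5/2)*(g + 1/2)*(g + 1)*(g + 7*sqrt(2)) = g^4 - g^3 + 7*sqrt(2)*g^3 - 7*sqrt(2)*g^2 - 13*g^2/4 - 91*sqrt(2)*g/4 - 5*g/4 - 35*sqrt(2)/4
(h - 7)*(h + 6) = h^2 - h - 42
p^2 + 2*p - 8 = (p - 2)*(p + 4)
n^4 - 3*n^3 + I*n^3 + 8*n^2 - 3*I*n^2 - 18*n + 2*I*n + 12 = (n - 2)*(n - 1)*(n - 2*I)*(n + 3*I)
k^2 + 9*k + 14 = (k + 2)*(k + 7)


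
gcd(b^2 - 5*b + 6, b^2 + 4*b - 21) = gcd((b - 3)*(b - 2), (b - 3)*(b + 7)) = b - 3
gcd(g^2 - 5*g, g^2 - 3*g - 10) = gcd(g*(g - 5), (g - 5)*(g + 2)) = g - 5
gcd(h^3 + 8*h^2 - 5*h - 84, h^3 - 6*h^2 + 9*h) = h - 3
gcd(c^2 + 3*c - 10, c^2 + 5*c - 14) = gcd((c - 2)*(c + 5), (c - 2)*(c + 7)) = c - 2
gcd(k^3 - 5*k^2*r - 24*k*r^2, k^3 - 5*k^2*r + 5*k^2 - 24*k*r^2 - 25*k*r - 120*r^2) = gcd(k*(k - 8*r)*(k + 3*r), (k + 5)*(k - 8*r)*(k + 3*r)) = -k^2 + 5*k*r + 24*r^2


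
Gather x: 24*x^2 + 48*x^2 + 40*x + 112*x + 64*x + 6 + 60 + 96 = 72*x^2 + 216*x + 162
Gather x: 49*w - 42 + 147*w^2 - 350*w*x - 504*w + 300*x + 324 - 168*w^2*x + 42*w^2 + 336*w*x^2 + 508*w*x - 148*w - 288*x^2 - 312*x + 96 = 189*w^2 - 603*w + x^2*(336*w - 288) + x*(-168*w^2 + 158*w - 12) + 378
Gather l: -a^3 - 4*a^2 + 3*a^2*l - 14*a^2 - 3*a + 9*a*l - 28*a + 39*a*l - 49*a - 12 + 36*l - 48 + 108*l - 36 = -a^3 - 18*a^2 - 80*a + l*(3*a^2 + 48*a + 144) - 96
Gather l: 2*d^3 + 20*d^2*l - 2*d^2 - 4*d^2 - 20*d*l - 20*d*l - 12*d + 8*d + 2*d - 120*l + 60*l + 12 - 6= 2*d^3 - 6*d^2 - 2*d + l*(20*d^2 - 40*d - 60) + 6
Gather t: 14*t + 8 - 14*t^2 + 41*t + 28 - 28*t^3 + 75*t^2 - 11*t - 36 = -28*t^3 + 61*t^2 + 44*t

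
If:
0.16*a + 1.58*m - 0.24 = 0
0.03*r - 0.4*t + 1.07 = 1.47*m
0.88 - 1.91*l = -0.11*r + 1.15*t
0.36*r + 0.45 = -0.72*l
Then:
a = 2.46945961483185*t - 5.29550816805595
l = 0.348591549295775 - 0.539906103286385*t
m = 0.688152725879084 - 0.250071859729807*t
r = 1.07981220657277*t - 1.94718309859155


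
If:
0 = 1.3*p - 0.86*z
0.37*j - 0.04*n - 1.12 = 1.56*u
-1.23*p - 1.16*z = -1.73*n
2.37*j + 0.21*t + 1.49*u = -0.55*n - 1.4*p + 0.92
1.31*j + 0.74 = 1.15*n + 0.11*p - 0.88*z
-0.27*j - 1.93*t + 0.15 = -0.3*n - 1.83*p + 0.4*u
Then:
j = -0.07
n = 1.45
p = 0.84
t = 1.27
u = -0.77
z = 1.27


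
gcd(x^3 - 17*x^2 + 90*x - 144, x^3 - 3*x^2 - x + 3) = x - 3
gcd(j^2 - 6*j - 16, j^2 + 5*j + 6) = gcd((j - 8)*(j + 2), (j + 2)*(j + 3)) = j + 2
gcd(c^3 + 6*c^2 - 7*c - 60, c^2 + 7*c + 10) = c + 5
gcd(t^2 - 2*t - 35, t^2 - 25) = t + 5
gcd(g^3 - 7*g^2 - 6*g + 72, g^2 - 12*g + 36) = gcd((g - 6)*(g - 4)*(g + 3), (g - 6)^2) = g - 6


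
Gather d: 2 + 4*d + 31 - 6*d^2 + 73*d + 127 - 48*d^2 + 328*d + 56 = -54*d^2 + 405*d + 216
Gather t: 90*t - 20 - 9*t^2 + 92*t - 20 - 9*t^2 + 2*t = -18*t^2 + 184*t - 40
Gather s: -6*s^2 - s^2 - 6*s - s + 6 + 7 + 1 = -7*s^2 - 7*s + 14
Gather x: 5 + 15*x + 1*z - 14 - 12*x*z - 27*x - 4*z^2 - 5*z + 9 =x*(-12*z - 12) - 4*z^2 - 4*z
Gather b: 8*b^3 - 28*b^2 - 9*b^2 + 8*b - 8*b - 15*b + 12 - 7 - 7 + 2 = 8*b^3 - 37*b^2 - 15*b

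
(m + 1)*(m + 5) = m^2 + 6*m + 5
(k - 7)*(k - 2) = k^2 - 9*k + 14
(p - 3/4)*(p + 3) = p^2 + 9*p/4 - 9/4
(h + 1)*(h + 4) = h^2 + 5*h + 4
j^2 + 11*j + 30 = (j + 5)*(j + 6)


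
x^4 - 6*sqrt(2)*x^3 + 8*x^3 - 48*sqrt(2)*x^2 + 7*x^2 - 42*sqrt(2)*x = x*(x + 1)*(x + 7)*(x - 6*sqrt(2))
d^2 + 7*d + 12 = (d + 3)*(d + 4)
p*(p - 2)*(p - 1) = p^3 - 3*p^2 + 2*p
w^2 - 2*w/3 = w*(w - 2/3)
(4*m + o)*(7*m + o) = 28*m^2 + 11*m*o + o^2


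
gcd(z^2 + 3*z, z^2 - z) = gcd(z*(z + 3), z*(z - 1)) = z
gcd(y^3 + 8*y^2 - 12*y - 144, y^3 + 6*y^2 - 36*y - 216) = y^2 + 12*y + 36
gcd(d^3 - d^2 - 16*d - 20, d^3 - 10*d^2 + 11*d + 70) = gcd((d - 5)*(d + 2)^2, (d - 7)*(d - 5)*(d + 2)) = d^2 - 3*d - 10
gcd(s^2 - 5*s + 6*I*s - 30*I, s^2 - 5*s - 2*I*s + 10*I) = s - 5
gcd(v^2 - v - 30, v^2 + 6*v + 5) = v + 5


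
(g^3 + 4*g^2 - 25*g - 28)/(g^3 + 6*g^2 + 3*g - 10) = (g^3 + 4*g^2 - 25*g - 28)/(g^3 + 6*g^2 + 3*g - 10)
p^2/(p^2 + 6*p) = p/(p + 6)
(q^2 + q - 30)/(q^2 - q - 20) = (q + 6)/(q + 4)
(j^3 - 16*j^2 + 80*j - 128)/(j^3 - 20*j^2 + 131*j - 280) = (j^2 - 8*j + 16)/(j^2 - 12*j + 35)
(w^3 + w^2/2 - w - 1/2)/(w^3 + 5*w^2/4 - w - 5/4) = 2*(2*w + 1)/(4*w + 5)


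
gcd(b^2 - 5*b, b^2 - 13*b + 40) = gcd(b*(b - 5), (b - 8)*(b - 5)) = b - 5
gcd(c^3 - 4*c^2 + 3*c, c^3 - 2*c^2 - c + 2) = c - 1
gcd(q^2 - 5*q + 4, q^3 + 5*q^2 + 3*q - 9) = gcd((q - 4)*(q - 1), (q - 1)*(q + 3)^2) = q - 1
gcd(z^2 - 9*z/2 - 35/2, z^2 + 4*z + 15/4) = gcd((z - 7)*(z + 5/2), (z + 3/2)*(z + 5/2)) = z + 5/2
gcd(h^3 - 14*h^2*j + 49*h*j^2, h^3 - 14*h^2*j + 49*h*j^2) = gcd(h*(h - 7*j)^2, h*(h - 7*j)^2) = h^3 - 14*h^2*j + 49*h*j^2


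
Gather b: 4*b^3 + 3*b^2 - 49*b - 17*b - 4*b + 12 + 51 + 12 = 4*b^3 + 3*b^2 - 70*b + 75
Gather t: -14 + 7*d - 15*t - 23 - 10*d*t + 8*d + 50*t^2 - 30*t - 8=15*d + 50*t^2 + t*(-10*d - 45) - 45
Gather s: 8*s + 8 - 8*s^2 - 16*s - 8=-8*s^2 - 8*s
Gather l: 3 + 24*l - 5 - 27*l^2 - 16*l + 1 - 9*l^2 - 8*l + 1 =-36*l^2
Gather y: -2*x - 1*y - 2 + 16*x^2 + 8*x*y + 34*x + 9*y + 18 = 16*x^2 + 32*x + y*(8*x + 8) + 16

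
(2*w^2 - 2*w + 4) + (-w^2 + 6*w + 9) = w^2 + 4*w + 13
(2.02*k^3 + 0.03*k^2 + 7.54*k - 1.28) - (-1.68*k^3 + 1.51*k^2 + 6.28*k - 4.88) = 3.7*k^3 - 1.48*k^2 + 1.26*k + 3.6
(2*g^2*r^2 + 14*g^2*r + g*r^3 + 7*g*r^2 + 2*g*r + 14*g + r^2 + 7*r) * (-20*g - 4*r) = -40*g^3*r^2 - 280*g^3*r - 28*g^2*r^3 - 196*g^2*r^2 - 40*g^2*r - 280*g^2 - 4*g*r^4 - 28*g*r^3 - 28*g*r^2 - 196*g*r - 4*r^3 - 28*r^2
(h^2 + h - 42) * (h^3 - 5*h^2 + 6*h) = h^5 - 4*h^4 - 41*h^3 + 216*h^2 - 252*h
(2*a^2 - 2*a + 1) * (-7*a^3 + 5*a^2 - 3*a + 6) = -14*a^5 + 24*a^4 - 23*a^3 + 23*a^2 - 15*a + 6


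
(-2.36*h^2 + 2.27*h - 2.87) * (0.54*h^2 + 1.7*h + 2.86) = -1.2744*h^4 - 2.7862*h^3 - 4.4404*h^2 + 1.6132*h - 8.2082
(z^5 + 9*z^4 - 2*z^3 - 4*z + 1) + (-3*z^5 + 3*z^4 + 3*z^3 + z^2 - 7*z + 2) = -2*z^5 + 12*z^4 + z^3 + z^2 - 11*z + 3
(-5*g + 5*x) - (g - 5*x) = -6*g + 10*x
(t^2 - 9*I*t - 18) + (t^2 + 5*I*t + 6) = 2*t^2 - 4*I*t - 12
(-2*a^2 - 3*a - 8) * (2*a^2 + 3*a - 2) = -4*a^4 - 12*a^3 - 21*a^2 - 18*a + 16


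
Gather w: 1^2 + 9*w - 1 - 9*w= 0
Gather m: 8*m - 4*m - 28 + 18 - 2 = 4*m - 12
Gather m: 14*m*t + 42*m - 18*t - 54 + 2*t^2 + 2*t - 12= m*(14*t + 42) + 2*t^2 - 16*t - 66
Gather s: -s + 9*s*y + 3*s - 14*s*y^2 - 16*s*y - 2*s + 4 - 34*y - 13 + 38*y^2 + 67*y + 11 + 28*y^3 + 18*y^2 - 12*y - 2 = s*(-14*y^2 - 7*y) + 28*y^3 + 56*y^2 + 21*y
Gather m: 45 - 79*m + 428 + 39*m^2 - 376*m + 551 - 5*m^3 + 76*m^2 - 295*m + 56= -5*m^3 + 115*m^2 - 750*m + 1080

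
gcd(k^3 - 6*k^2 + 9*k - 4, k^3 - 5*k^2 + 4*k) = k^2 - 5*k + 4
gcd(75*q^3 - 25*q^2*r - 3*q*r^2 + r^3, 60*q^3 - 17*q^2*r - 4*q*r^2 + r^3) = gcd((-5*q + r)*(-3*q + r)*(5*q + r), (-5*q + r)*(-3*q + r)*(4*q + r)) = 15*q^2 - 8*q*r + r^2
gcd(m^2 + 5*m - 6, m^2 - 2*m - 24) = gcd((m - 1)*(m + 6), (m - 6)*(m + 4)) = 1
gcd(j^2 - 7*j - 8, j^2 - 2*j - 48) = j - 8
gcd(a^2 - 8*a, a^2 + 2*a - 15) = 1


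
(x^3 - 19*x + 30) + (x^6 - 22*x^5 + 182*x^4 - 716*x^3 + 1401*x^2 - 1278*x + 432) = x^6 - 22*x^5 + 182*x^4 - 715*x^3 + 1401*x^2 - 1297*x + 462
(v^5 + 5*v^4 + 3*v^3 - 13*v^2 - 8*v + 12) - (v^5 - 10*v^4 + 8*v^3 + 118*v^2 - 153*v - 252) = 15*v^4 - 5*v^3 - 131*v^2 + 145*v + 264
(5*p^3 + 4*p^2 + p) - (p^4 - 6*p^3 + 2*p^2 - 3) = -p^4 + 11*p^3 + 2*p^2 + p + 3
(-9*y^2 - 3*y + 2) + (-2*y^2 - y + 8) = -11*y^2 - 4*y + 10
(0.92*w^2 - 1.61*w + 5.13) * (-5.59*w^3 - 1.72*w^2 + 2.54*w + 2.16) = -5.1428*w^5 + 7.4175*w^4 - 23.5707*w^3 - 10.9258*w^2 + 9.5526*w + 11.0808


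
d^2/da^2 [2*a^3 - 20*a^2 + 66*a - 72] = 12*a - 40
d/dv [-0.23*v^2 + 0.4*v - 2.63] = 0.4 - 0.46*v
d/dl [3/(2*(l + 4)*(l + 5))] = 3*(-2*l - 9)/(2*(l^4 + 18*l^3 + 121*l^2 + 360*l + 400))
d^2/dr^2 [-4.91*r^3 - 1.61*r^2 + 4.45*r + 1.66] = -29.46*r - 3.22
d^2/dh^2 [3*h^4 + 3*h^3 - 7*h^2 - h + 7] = 36*h^2 + 18*h - 14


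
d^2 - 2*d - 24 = (d - 6)*(d + 4)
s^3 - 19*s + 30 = (s - 3)*(s - 2)*(s + 5)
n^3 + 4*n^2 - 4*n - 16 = (n - 2)*(n + 2)*(n + 4)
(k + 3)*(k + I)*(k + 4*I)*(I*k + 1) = I*k^4 - 4*k^3 + 3*I*k^3 - 12*k^2 + I*k^2 - 4*k + 3*I*k - 12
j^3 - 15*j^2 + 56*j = j*(j - 8)*(j - 7)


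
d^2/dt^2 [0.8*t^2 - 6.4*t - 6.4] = 1.60000000000000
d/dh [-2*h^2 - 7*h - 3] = -4*h - 7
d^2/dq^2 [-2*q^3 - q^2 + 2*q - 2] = -12*q - 2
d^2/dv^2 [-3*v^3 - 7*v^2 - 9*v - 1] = -18*v - 14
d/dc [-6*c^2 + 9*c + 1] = 9 - 12*c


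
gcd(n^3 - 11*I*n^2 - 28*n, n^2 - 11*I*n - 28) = n^2 - 11*I*n - 28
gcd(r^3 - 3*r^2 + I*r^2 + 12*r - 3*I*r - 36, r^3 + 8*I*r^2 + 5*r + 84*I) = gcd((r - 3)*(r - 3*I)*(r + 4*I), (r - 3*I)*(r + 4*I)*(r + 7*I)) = r^2 + I*r + 12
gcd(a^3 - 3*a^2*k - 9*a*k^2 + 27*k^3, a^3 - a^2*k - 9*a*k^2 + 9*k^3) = a^2 - 9*k^2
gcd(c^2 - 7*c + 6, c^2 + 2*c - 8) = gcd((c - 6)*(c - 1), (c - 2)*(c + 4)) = 1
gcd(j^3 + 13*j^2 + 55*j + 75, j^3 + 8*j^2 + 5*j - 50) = j^2 + 10*j + 25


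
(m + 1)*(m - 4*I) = m^2 + m - 4*I*m - 4*I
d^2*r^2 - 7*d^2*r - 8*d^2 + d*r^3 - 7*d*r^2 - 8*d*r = (d + r)*(r - 8)*(d*r + d)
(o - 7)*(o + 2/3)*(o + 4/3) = o^3 - 5*o^2 - 118*o/9 - 56/9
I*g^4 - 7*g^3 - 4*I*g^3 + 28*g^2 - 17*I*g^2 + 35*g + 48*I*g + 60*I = (g - 5)*(g + 3*I)*(g + 4*I)*(I*g + I)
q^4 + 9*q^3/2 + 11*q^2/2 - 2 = (q - 1/2)*(q + 1)*(q + 2)^2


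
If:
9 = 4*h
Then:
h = 9/4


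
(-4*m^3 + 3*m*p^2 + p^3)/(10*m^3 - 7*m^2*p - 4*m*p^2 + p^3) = (2*m + p)/(-5*m + p)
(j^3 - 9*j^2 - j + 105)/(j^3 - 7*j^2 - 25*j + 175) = (j + 3)/(j + 5)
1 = 1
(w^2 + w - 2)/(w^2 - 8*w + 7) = (w + 2)/(w - 7)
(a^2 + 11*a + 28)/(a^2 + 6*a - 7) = (a + 4)/(a - 1)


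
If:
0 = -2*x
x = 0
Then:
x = 0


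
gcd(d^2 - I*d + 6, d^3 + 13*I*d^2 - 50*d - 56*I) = d + 2*I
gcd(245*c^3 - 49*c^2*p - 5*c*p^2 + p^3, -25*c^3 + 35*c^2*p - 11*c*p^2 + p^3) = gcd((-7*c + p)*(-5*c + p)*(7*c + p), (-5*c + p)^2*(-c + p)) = -5*c + p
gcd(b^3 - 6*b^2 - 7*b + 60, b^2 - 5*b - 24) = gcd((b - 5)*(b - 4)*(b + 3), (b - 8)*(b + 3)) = b + 3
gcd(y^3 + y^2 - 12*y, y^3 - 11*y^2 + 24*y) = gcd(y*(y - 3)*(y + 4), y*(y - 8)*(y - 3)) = y^2 - 3*y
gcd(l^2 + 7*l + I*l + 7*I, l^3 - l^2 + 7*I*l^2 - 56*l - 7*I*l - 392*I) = l + 7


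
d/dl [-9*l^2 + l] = 1 - 18*l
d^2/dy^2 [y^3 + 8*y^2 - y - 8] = 6*y + 16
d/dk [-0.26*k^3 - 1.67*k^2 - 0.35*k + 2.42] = -0.78*k^2 - 3.34*k - 0.35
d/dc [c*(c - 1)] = 2*c - 1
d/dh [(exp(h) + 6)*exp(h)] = 2*(exp(h) + 3)*exp(h)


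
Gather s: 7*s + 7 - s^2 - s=-s^2 + 6*s + 7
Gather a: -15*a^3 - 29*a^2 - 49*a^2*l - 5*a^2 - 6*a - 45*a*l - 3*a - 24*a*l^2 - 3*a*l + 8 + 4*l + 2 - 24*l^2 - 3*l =-15*a^3 + a^2*(-49*l - 34) + a*(-24*l^2 - 48*l - 9) - 24*l^2 + l + 10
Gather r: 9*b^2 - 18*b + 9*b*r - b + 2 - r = 9*b^2 - 19*b + r*(9*b - 1) + 2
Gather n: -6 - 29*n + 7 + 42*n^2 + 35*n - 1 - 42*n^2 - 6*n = 0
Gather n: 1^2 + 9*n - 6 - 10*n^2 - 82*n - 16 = -10*n^2 - 73*n - 21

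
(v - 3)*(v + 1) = v^2 - 2*v - 3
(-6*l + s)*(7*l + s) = -42*l^2 + l*s + s^2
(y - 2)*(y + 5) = y^2 + 3*y - 10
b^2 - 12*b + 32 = (b - 8)*(b - 4)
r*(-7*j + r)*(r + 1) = -7*j*r^2 - 7*j*r + r^3 + r^2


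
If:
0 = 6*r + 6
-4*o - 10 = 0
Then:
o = -5/2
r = -1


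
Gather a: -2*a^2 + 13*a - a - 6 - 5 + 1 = -2*a^2 + 12*a - 10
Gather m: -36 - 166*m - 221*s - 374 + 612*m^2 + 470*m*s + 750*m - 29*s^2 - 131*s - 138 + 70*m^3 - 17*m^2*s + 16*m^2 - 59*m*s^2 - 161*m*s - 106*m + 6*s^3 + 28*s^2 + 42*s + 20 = 70*m^3 + m^2*(628 - 17*s) + m*(-59*s^2 + 309*s + 478) + 6*s^3 - s^2 - 310*s - 528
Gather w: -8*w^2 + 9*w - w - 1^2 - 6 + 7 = -8*w^2 + 8*w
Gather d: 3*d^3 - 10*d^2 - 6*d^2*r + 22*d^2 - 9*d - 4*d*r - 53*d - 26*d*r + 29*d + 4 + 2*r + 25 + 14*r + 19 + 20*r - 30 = 3*d^3 + d^2*(12 - 6*r) + d*(-30*r - 33) + 36*r + 18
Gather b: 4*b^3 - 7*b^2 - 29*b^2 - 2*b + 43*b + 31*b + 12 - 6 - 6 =4*b^3 - 36*b^2 + 72*b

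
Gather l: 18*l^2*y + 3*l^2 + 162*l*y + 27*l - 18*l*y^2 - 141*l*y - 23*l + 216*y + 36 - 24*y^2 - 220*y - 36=l^2*(18*y + 3) + l*(-18*y^2 + 21*y + 4) - 24*y^2 - 4*y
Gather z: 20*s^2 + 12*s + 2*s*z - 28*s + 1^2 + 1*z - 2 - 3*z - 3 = 20*s^2 - 16*s + z*(2*s - 2) - 4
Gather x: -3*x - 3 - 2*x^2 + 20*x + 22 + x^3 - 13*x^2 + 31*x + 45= x^3 - 15*x^2 + 48*x + 64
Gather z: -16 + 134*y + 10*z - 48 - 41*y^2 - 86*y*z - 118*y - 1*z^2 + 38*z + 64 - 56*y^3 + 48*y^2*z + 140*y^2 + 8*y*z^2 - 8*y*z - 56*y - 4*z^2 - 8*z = -56*y^3 + 99*y^2 - 40*y + z^2*(8*y - 5) + z*(48*y^2 - 94*y + 40)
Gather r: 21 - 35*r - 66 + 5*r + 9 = -30*r - 36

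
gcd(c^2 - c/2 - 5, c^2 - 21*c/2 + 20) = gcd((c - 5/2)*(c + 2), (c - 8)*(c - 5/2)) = c - 5/2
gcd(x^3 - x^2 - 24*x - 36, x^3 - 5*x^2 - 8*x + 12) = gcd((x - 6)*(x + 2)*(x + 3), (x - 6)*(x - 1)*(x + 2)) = x^2 - 4*x - 12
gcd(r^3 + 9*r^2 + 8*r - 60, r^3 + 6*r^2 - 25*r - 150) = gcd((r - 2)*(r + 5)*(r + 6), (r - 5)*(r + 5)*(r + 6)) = r^2 + 11*r + 30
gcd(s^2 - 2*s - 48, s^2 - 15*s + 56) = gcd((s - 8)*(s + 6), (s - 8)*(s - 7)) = s - 8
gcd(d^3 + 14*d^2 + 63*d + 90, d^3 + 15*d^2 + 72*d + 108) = d^2 + 9*d + 18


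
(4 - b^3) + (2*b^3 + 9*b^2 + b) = b^3 + 9*b^2 + b + 4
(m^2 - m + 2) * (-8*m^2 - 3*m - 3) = -8*m^4 + 5*m^3 - 16*m^2 - 3*m - 6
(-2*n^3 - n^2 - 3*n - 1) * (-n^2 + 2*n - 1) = 2*n^5 - 3*n^4 + 3*n^3 - 4*n^2 + n + 1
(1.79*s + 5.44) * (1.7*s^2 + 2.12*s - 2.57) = 3.043*s^3 + 13.0428*s^2 + 6.9325*s - 13.9808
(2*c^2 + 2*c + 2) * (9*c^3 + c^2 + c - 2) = 18*c^5 + 20*c^4 + 22*c^3 - 2*c - 4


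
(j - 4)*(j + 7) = j^2 + 3*j - 28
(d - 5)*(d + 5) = d^2 - 25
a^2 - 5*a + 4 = (a - 4)*(a - 1)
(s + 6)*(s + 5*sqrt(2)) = s^2 + 6*s + 5*sqrt(2)*s + 30*sqrt(2)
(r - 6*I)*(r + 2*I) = r^2 - 4*I*r + 12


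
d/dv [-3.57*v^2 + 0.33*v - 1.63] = 0.33 - 7.14*v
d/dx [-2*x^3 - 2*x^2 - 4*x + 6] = -6*x^2 - 4*x - 4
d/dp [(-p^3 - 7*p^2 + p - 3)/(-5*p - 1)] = 2*(5*p^3 + 19*p^2 + 7*p - 8)/(25*p^2 + 10*p + 1)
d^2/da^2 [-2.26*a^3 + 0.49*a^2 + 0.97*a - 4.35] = 0.98 - 13.56*a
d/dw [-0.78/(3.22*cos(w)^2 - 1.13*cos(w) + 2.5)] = (0.8814 - 5.0232*cos(w))*sin(w)/(3.22*cos(w)^2 - 1.13*cos(w) + 2.5)^2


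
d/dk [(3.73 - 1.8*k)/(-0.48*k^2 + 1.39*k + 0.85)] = (-0.864*k^2 + 3.5808*k - 6.7147)/(0.2304*k^4 - 1.3344*k^3 + 1.1161*k^2 + 2.363*k + 0.7225)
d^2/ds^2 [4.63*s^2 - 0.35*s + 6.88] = 9.26000000000000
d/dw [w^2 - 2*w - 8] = 2*w - 2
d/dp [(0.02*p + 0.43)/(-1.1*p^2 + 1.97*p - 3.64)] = (0.022*p^2 + 0.946*p - 0.9199)/(1.21*p^4 - 4.334*p^3 + 11.8889*p^2 - 14.3416*p + 13.2496)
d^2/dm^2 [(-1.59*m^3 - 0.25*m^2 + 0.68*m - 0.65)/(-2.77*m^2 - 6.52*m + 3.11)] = (1.4210854715202e-14*m^5 + 143.112474*m^3 - 150.598128*m^2 + 127.559418*m + 43.721688)/(21.253933*m^6 + 150.081924*m^5 + 281.673267*m^4 - 59.839256*m^3 - 316.246881*m^2 + 189.186276*m - 30.080231)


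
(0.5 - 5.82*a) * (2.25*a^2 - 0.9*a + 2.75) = -13.095*a^3 + 6.363*a^2 - 16.455*a + 1.375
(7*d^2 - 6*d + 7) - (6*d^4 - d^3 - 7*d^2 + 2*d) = -6*d^4 + d^3 + 14*d^2 - 8*d + 7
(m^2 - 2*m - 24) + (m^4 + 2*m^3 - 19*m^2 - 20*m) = m^4 + 2*m^3 - 18*m^2 - 22*m - 24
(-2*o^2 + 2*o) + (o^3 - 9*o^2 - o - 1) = o^3 - 11*o^2 + o - 1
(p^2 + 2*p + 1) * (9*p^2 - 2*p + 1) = 9*p^4 + 16*p^3 + 6*p^2 + 1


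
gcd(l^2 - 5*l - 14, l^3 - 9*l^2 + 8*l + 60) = l + 2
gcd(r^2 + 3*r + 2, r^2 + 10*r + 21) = 1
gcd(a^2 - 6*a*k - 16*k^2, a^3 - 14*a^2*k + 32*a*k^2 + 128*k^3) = a^2 - 6*a*k - 16*k^2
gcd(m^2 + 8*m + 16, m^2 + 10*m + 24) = m + 4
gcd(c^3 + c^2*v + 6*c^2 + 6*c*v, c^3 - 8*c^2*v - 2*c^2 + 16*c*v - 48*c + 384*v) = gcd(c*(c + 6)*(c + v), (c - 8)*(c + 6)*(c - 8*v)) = c + 6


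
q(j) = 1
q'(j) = 0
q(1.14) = 1.00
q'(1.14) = 0.00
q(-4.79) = 1.00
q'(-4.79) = 0.00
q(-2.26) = 1.00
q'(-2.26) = 0.00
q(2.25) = 1.00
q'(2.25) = 0.00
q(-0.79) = 1.00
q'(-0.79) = 0.00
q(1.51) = 1.00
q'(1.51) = 0.00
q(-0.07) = 1.00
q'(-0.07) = 0.00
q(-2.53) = 1.00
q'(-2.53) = 0.00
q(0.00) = 1.00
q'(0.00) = 0.00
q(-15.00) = 1.00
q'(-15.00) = 0.00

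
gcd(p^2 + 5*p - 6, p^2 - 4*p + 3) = p - 1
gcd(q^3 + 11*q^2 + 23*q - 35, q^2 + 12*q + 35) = q^2 + 12*q + 35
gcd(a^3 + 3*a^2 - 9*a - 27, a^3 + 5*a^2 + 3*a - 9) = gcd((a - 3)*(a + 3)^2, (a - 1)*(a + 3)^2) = a^2 + 6*a + 9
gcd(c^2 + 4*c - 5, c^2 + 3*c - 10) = c + 5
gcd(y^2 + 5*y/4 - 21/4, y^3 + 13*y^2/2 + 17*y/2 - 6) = y + 3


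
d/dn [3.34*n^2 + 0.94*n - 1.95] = 6.68*n + 0.94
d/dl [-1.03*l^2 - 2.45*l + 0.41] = -2.06*l - 2.45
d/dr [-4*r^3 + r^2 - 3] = 2*r*(1 - 6*r)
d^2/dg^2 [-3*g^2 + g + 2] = -6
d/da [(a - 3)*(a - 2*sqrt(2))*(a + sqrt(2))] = 3*a^2 - 6*a - 2*sqrt(2)*a - 4 + 3*sqrt(2)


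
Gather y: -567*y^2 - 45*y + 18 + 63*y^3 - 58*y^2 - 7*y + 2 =63*y^3 - 625*y^2 - 52*y + 20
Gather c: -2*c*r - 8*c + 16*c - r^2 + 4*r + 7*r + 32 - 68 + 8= c*(8 - 2*r) - r^2 + 11*r - 28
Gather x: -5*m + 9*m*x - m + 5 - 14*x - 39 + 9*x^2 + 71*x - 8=-6*m + 9*x^2 + x*(9*m + 57) - 42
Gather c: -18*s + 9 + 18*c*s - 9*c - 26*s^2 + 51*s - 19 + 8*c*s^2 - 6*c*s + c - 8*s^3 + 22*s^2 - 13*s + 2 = c*(8*s^2 + 12*s - 8) - 8*s^3 - 4*s^2 + 20*s - 8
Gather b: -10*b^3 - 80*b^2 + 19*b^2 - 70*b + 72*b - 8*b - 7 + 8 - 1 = -10*b^3 - 61*b^2 - 6*b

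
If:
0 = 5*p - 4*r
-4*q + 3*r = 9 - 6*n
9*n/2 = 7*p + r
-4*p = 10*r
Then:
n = 0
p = 0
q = -9/4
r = 0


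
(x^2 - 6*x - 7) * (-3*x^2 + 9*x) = -3*x^4 + 27*x^3 - 33*x^2 - 63*x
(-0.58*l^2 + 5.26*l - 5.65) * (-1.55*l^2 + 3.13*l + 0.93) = 0.899*l^4 - 9.9684*l^3 + 24.6819*l^2 - 12.7927*l - 5.2545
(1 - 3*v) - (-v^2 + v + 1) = v^2 - 4*v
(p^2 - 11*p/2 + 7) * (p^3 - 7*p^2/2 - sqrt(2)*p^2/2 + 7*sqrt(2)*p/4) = p^5 - 9*p^4 - sqrt(2)*p^4/2 + 9*sqrt(2)*p^3/2 + 105*p^3/4 - 49*p^2/2 - 105*sqrt(2)*p^2/8 + 49*sqrt(2)*p/4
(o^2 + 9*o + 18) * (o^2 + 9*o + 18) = o^4 + 18*o^3 + 117*o^2 + 324*o + 324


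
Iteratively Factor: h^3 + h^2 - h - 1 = (h + 1)*(h^2 - 1) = (h - 1)*(h + 1)*(h + 1)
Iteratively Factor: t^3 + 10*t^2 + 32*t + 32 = (t + 2)*(t^2 + 8*t + 16) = (t + 2)*(t + 4)*(t + 4)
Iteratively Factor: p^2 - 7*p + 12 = (p - 4)*(p - 3)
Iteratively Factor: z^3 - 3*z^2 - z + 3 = (z + 1)*(z^2 - 4*z + 3) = (z - 1)*(z + 1)*(z - 3)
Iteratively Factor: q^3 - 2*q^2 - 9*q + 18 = (q - 2)*(q^2 - 9) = (q - 3)*(q - 2)*(q + 3)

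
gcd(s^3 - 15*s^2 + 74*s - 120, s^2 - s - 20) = s - 5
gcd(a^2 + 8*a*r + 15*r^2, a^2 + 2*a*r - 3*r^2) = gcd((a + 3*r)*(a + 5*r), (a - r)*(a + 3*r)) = a + 3*r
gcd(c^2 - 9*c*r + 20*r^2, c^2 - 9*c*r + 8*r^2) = 1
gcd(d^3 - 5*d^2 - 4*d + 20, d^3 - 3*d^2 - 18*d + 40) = d^2 - 7*d + 10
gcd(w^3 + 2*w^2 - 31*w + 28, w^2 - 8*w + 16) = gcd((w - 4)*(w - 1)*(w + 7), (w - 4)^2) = w - 4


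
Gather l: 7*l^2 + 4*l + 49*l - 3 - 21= 7*l^2 + 53*l - 24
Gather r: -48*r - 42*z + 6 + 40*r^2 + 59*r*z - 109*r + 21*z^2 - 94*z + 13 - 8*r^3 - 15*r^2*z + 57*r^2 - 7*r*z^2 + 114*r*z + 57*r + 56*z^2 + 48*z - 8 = -8*r^3 + r^2*(97 - 15*z) + r*(-7*z^2 + 173*z - 100) + 77*z^2 - 88*z + 11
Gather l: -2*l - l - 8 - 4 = -3*l - 12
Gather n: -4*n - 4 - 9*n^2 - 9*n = -9*n^2 - 13*n - 4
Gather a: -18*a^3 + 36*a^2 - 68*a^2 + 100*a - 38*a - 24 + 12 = -18*a^3 - 32*a^2 + 62*a - 12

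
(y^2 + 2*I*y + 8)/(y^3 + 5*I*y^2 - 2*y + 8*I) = (y - 2*I)/(y^2 + I*y + 2)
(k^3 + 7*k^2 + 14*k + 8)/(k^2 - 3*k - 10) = (k^2 + 5*k + 4)/(k - 5)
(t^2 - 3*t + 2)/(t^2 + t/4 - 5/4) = 4*(t - 2)/(4*t + 5)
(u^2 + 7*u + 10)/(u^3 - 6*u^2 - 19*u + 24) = (u^2 + 7*u + 10)/(u^3 - 6*u^2 - 19*u + 24)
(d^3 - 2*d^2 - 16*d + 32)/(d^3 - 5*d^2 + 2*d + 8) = (d + 4)/(d + 1)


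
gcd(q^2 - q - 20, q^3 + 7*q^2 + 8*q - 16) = q + 4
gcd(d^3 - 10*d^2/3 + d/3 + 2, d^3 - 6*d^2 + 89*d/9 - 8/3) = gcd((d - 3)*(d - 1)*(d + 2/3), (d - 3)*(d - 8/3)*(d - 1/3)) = d - 3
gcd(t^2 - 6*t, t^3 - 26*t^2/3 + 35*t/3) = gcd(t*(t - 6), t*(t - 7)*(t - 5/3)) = t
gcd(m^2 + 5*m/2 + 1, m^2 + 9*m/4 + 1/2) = m + 2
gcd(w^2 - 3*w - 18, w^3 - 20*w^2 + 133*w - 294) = w - 6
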